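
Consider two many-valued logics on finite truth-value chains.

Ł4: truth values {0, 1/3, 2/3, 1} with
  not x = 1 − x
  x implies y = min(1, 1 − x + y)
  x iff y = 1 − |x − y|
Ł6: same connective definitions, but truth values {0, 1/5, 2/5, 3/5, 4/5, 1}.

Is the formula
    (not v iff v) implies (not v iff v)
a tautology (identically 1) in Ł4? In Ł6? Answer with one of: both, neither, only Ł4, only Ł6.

In Ł4: every assignment gives 1 — tautology.
In Ł6: every assignment gives 1 — tautology.

both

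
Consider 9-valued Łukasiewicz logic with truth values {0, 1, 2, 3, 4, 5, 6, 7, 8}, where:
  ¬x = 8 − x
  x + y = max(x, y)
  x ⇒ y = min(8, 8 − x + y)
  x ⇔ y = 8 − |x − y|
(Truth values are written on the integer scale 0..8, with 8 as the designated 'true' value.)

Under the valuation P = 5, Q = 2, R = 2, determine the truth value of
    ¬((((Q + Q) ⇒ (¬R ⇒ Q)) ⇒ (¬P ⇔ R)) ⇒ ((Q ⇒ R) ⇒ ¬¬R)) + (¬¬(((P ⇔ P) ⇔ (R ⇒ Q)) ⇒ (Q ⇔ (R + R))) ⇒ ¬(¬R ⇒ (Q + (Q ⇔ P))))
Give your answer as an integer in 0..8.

Q + Q = 2 + 2 = 2
¬R = ¬2 = 6
¬R ⇒ Q = 6 ⇒ 2 = 4
(Q + Q) ⇒ (¬R ⇒ Q) = 2 ⇒ 4 = 8
¬P = ¬5 = 3
¬P ⇔ R = 3 ⇔ 2 = 7
((Q + Q) ⇒ (¬R ⇒ Q)) ⇒ (¬P ⇔ R) = 8 ⇒ 7 = 7
Q ⇒ R = 2 ⇒ 2 = 8
¬R = ¬2 = 6
¬¬R = ¬6 = 2
(Q ⇒ R) ⇒ ¬¬R = 8 ⇒ 2 = 2
(((Q + Q) ⇒ (¬R ⇒ Q)) ⇒ (¬P ⇔ R)) ⇒ ((Q ⇒ R) ⇒ ¬¬R) = 7 ⇒ 2 = 3
¬((((Q + Q) ⇒ (¬R ⇒ Q)) ⇒ (¬P ⇔ R)) ⇒ ((Q ⇒ R) ⇒ ¬¬R)) = ¬3 = 5
P ⇔ P = 5 ⇔ 5 = 8
R ⇒ Q = 2 ⇒ 2 = 8
(P ⇔ P) ⇔ (R ⇒ Q) = 8 ⇔ 8 = 8
R + R = 2 + 2 = 2
Q ⇔ (R + R) = 2 ⇔ 2 = 8
((P ⇔ P) ⇔ (R ⇒ Q)) ⇒ (Q ⇔ (R + R)) = 8 ⇒ 8 = 8
¬(((P ⇔ P) ⇔ (R ⇒ Q)) ⇒ (Q ⇔ (R + R))) = ¬8 = 0
¬¬(((P ⇔ P) ⇔ (R ⇒ Q)) ⇒ (Q ⇔ (R + R))) = ¬0 = 8
¬R = ¬2 = 6
Q ⇔ P = 2 ⇔ 5 = 5
Q + (Q ⇔ P) = 2 + 5 = 5
¬R ⇒ (Q + (Q ⇔ P)) = 6 ⇒ 5 = 7
¬(¬R ⇒ (Q + (Q ⇔ P))) = ¬7 = 1
¬¬(((P ⇔ P) ⇔ (R ⇒ Q)) ⇒ (Q ⇔ (R + R))) ⇒ ¬(¬R ⇒ (Q + (Q ⇔ P))) = 8 ⇒ 1 = 1
¬((((Q + Q) ⇒ (¬R ⇒ Q)) ⇒ (¬P ⇔ R)) ⇒ ((Q ⇒ R) ⇒ ¬¬R)) + (¬¬(((P ⇔ P) ⇔ (R ⇒ Q)) ⇒ (Q ⇔ (R + R))) ⇒ ¬(¬R ⇒ (Q + (Q ⇔ P)))) = 5 + 1 = 5

5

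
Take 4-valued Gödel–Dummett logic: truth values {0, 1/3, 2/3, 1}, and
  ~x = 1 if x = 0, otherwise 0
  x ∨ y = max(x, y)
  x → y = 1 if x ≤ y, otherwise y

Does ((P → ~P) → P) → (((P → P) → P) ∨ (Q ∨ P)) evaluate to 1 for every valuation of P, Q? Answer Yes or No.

No

Counterexample: take P = 1/3, Q = 0.
~P = ~1/3 = 0
P → ~P = 1/3 → 0 = 0
(P → ~P) → P = 0 → 1/3 = 1
P → P = 1/3 → 1/3 = 1
(P → P) → P = 1 → 1/3 = 1/3
Q ∨ P = 0 ∨ 1/3 = 1/3
((P → P) → P) ∨ (Q ∨ P) = 1/3 ∨ 1/3 = 1/3
((P → ~P) → P) → (((P → P) → P) ∨ (Q ∨ P)) = 1 → 1/3 = 1/3
This gives 1/3 ≠ 1.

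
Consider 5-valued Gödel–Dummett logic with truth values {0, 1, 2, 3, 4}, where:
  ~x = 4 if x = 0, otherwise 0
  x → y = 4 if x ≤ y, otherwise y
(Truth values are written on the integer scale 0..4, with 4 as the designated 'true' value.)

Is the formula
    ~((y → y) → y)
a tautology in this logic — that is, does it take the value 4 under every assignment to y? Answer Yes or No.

Counterexample: take y = 1.
y → y = 1 → 1 = 4
(y → y) → y = 4 → 1 = 1
~((y → y) → y) = ~1 = 0
This gives 0 ≠ 4.

No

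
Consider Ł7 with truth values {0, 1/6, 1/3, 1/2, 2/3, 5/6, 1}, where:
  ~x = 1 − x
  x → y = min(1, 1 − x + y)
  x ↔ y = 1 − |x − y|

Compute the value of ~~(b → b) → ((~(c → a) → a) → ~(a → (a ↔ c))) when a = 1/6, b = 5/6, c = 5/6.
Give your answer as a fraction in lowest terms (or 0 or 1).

b → b = 5/6 → 5/6 = 1
~(b → b) = ~1 = 0
~~(b → b) = ~0 = 1
c → a = 5/6 → 1/6 = 1/3
~(c → a) = ~1/3 = 2/3
~(c → a) → a = 2/3 → 1/6 = 1/2
a ↔ c = 1/6 ↔ 5/6 = 1/3
a → (a ↔ c) = 1/6 → 1/3 = 1
~(a → (a ↔ c)) = ~1 = 0
(~(c → a) → a) → ~(a → (a ↔ c)) = 1/2 → 0 = 1/2
~~(b → b) → ((~(c → a) → a) → ~(a → (a ↔ c))) = 1 → 1/2 = 1/2

1/2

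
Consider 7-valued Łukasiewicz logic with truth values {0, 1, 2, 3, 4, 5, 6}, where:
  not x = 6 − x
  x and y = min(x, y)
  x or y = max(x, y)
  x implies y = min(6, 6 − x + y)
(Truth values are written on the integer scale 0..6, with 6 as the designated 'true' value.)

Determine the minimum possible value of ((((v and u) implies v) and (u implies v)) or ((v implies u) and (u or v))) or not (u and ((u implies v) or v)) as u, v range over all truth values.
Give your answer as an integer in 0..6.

Take u = 3, v = 0:
v and u = 0 and 3 = 0
(v and u) implies v = 0 implies 0 = 6
u implies v = 3 implies 0 = 3
((v and u) implies v) and (u implies v) = 6 and 3 = 3
v implies u = 0 implies 3 = 6
u or v = 3 or 0 = 3
(v implies u) and (u or v) = 6 and 3 = 3
(((v and u) implies v) and (u implies v)) or ((v implies u) and (u or v)) = 3 or 3 = 3
u implies v = 3 implies 0 = 3
(u implies v) or v = 3 or 0 = 3
u and ((u implies v) or v) = 3 and 3 = 3
not (u and ((u implies v) or v)) = not 3 = 3
((((v and u) implies v) and (u implies v)) or ((v implies u) and (u or v))) or not (u and ((u implies v) or v)) = 3 or 3 = 3
No assignment yields a value below 3, so this is the minimum.

3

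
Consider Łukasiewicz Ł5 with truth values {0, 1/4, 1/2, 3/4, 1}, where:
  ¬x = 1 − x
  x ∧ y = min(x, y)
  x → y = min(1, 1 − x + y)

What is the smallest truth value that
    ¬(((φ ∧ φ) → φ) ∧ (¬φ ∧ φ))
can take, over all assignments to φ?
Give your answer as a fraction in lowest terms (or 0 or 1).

1/2

Take φ = 1/2:
φ ∧ φ = 1/2 ∧ 1/2 = 1/2
(φ ∧ φ) → φ = 1/2 → 1/2 = 1
¬φ = ¬1/2 = 1/2
¬φ ∧ φ = 1/2 ∧ 1/2 = 1/2
((φ ∧ φ) → φ) ∧ (¬φ ∧ φ) = 1 ∧ 1/2 = 1/2
¬(((φ ∧ φ) → φ) ∧ (¬φ ∧ φ)) = ¬1/2 = 1/2
No assignment yields a value below 1/2, so this is the minimum.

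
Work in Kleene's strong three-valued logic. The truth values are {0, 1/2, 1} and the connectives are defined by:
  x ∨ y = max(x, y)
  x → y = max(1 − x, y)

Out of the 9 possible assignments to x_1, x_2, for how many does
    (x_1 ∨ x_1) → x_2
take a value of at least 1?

x_1 = 0, x_2 = 0 ↦ 1  ≥
x_1 = 0, x_2 = 1/2 ↦ 1  ≥
x_1 = 0, x_2 = 1 ↦ 1  ≥
x_1 = 1/2, x_2 = 0 ↦ 1/2  <
x_1 = 1/2, x_2 = 1/2 ↦ 1/2  <
x_1 = 1/2, x_2 = 1 ↦ 1  ≥
x_1 = 1, x_2 = 0 ↦ 0  <
x_1 = 1, x_2 = 1/2 ↦ 1/2  <
x_1 = 1, x_2 = 1 ↦ 1  ≥
So 5 of the 9 assignments meet the threshold.

5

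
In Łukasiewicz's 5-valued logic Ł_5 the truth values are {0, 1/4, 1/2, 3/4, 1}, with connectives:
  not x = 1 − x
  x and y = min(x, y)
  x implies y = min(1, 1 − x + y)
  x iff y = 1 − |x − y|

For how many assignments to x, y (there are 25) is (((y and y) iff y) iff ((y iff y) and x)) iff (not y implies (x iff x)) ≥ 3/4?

value 1: 5 assignments (counts)
value 3/4: 5 assignments (counts)
value 1/2: 5 assignments
value 1/4: 5 assignments
value 0: 5 assignments
So 10 of the 25 assignments meet the threshold.

10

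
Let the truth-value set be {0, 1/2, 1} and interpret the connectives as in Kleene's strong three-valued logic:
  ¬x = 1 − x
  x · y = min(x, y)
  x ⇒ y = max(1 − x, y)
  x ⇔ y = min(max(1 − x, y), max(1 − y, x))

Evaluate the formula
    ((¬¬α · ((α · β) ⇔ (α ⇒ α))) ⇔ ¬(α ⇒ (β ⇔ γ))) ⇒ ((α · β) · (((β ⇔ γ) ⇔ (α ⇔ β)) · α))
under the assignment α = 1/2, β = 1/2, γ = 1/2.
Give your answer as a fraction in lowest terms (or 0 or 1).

1/2

¬α = ¬1/2 = 1/2
¬¬α = ¬1/2 = 1/2
α · β = 1/2 · 1/2 = 1/2
α ⇒ α = 1/2 ⇒ 1/2 = 1/2
(α · β) ⇔ (α ⇒ α) = 1/2 ⇔ 1/2 = 1/2
¬¬α · ((α · β) ⇔ (α ⇒ α)) = 1/2 · 1/2 = 1/2
β ⇔ γ = 1/2 ⇔ 1/2 = 1/2
α ⇒ (β ⇔ γ) = 1/2 ⇒ 1/2 = 1/2
¬(α ⇒ (β ⇔ γ)) = ¬1/2 = 1/2
(¬¬α · ((α · β) ⇔ (α ⇒ α))) ⇔ ¬(α ⇒ (β ⇔ γ)) = 1/2 ⇔ 1/2 = 1/2
α · β = 1/2 · 1/2 = 1/2
β ⇔ γ = 1/2 ⇔ 1/2 = 1/2
α ⇔ β = 1/2 ⇔ 1/2 = 1/2
(β ⇔ γ) ⇔ (α ⇔ β) = 1/2 ⇔ 1/2 = 1/2
((β ⇔ γ) ⇔ (α ⇔ β)) · α = 1/2 · 1/2 = 1/2
(α · β) · (((β ⇔ γ) ⇔ (α ⇔ β)) · α) = 1/2 · 1/2 = 1/2
((¬¬α · ((α · β) ⇔ (α ⇒ α))) ⇔ ¬(α ⇒ (β ⇔ γ))) ⇒ ((α · β) · (((β ⇔ γ) ⇔ (α ⇔ β)) · α)) = 1/2 ⇒ 1/2 = 1/2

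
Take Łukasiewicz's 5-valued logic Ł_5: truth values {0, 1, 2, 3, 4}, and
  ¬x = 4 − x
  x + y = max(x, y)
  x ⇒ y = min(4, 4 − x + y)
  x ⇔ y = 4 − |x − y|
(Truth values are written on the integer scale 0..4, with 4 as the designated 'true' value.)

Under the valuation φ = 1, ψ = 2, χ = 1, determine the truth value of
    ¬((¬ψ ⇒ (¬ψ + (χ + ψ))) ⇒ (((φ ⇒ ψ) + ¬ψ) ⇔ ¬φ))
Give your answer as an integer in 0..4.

¬ψ = ¬2 = 2
¬ψ = ¬2 = 2
χ + ψ = 1 + 2 = 2
¬ψ + (χ + ψ) = 2 + 2 = 2
¬ψ ⇒ (¬ψ + (χ + ψ)) = 2 ⇒ 2 = 4
φ ⇒ ψ = 1 ⇒ 2 = 4
¬ψ = ¬2 = 2
(φ ⇒ ψ) + ¬ψ = 4 + 2 = 4
¬φ = ¬1 = 3
((φ ⇒ ψ) + ¬ψ) ⇔ ¬φ = 4 ⇔ 3 = 3
(¬ψ ⇒ (¬ψ + (χ + ψ))) ⇒ (((φ ⇒ ψ) + ¬ψ) ⇔ ¬φ) = 4 ⇒ 3 = 3
¬((¬ψ ⇒ (¬ψ + (χ + ψ))) ⇒ (((φ ⇒ ψ) + ¬ψ) ⇔ ¬φ)) = ¬3 = 1

1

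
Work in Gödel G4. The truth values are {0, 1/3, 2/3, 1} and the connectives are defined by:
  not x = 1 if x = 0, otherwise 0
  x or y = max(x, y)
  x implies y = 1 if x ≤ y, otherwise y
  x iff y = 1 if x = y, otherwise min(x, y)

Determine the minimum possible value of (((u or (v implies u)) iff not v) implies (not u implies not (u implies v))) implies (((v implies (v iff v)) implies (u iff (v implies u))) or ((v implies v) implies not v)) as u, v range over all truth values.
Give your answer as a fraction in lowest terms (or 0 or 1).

1/3

Take u = 1/3, v = 1/3:
v implies u = 1/3 implies 1/3 = 1
u or (v implies u) = 1/3 or 1 = 1
not v = not 1/3 = 0
(u or (v implies u)) iff not v = 1 iff 0 = 0
not u = not 1/3 = 0
u implies v = 1/3 implies 1/3 = 1
not (u implies v) = not 1 = 0
not u implies not (u implies v) = 0 implies 0 = 1
((u or (v implies u)) iff not v) implies (not u implies not (u implies v)) = 0 implies 1 = 1
v iff v = 1/3 iff 1/3 = 1
v implies (v iff v) = 1/3 implies 1 = 1
v implies u = 1/3 implies 1/3 = 1
u iff (v implies u) = 1/3 iff 1 = 1/3
(v implies (v iff v)) implies (u iff (v implies u)) = 1 implies 1/3 = 1/3
v implies v = 1/3 implies 1/3 = 1
not v = not 1/3 = 0
(v implies v) implies not v = 1 implies 0 = 0
((v implies (v iff v)) implies (u iff (v implies u))) or ((v implies v) implies not v) = 1/3 or 0 = 1/3
(((u or (v implies u)) iff not v) implies (not u implies not (u implies v))) implies (((v implies (v iff v)) implies (u iff (v implies u))) or ((v implies v) implies not v)) = 1 implies 1/3 = 1/3
No assignment yields a value below 1/3, so this is the minimum.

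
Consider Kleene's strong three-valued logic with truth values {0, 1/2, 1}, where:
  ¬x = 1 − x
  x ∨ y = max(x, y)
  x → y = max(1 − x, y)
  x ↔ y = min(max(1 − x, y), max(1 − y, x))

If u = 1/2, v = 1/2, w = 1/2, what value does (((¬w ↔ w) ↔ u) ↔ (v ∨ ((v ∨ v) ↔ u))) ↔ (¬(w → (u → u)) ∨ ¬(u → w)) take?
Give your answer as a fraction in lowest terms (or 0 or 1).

¬w = ¬1/2 = 1/2
¬w ↔ w = 1/2 ↔ 1/2 = 1/2
(¬w ↔ w) ↔ u = 1/2 ↔ 1/2 = 1/2
v ∨ v = 1/2 ∨ 1/2 = 1/2
(v ∨ v) ↔ u = 1/2 ↔ 1/2 = 1/2
v ∨ ((v ∨ v) ↔ u) = 1/2 ∨ 1/2 = 1/2
((¬w ↔ w) ↔ u) ↔ (v ∨ ((v ∨ v) ↔ u)) = 1/2 ↔ 1/2 = 1/2
u → u = 1/2 → 1/2 = 1/2
w → (u → u) = 1/2 → 1/2 = 1/2
¬(w → (u → u)) = ¬1/2 = 1/2
u → w = 1/2 → 1/2 = 1/2
¬(u → w) = ¬1/2 = 1/2
¬(w → (u → u)) ∨ ¬(u → w) = 1/2 ∨ 1/2 = 1/2
(((¬w ↔ w) ↔ u) ↔ (v ∨ ((v ∨ v) ↔ u))) ↔ (¬(w → (u → u)) ∨ ¬(u → w)) = 1/2 ↔ 1/2 = 1/2

1/2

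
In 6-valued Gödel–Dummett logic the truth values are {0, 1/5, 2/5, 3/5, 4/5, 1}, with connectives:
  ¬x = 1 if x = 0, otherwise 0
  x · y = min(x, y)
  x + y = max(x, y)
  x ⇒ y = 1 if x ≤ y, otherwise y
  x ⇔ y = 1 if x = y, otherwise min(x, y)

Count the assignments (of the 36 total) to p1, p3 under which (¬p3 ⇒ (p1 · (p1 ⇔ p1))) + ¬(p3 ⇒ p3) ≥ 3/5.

value 1: 31 assignments (counts)
value 4/5: 1 assignment (counts)
value 3/5: 1 assignment (counts)
value 2/5: 1 assignment
value 1/5: 1 assignment
value 0: 1 assignment
So 33 of the 36 assignments meet the threshold.

33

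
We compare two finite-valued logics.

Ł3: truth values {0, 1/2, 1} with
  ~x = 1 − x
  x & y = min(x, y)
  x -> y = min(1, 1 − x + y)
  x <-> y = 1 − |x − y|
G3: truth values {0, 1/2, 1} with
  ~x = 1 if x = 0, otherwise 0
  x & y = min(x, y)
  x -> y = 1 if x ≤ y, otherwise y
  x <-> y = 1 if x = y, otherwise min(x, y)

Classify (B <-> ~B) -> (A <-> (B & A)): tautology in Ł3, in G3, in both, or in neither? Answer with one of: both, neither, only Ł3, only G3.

In Ł3: at A = 1, B = 1/2 the value is 1/2 — not a tautology.
In G3: every assignment gives 1 — tautology.

only G3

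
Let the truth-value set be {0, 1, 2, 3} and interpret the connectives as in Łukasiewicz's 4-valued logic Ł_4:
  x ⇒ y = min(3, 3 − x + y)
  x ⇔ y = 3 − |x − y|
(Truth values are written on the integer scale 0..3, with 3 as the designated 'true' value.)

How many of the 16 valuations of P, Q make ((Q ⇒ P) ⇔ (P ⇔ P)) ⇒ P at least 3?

7

P = 0, Q = 0 ↦ 0  <
P = 0, Q = 1 ↦ 1  <
P = 0, Q = 2 ↦ 2  <
P = 0, Q = 3 ↦ 3  ≥
P = 1, Q = 0 ↦ 1  <
P = 1, Q = 1 ↦ 1  <
P = 1, Q = 2 ↦ 2  <
P = 1, Q = 3 ↦ 3  ≥
P = 2, Q = 0 ↦ 2  <
P = 2, Q = 1 ↦ 2  <
P = 2, Q = 2 ↦ 2  <
P = 2, Q = 3 ↦ 3  ≥
P = 3, Q = 0 ↦ 3  ≥
P = 3, Q = 1 ↦ 3  ≥
P = 3, Q = 2 ↦ 3  ≥
P = 3, Q = 3 ↦ 3  ≥
So 7 of the 16 assignments meet the threshold.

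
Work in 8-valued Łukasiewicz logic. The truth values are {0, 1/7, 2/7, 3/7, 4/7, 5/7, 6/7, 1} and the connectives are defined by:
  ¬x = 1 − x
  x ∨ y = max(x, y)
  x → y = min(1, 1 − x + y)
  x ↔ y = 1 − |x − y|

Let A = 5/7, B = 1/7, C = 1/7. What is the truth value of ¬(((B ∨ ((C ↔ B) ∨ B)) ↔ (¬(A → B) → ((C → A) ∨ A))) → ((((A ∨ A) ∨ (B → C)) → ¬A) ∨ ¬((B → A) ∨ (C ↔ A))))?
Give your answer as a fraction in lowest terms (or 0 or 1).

5/7

C ↔ B = 1/7 ↔ 1/7 = 1
(C ↔ B) ∨ B = 1 ∨ 1/7 = 1
B ∨ ((C ↔ B) ∨ B) = 1/7 ∨ 1 = 1
A → B = 5/7 → 1/7 = 3/7
¬(A → B) = ¬3/7 = 4/7
C → A = 1/7 → 5/7 = 1
(C → A) ∨ A = 1 ∨ 5/7 = 1
¬(A → B) → ((C → A) ∨ A) = 4/7 → 1 = 1
(B ∨ ((C ↔ B) ∨ B)) ↔ (¬(A → B) → ((C → A) ∨ A)) = 1 ↔ 1 = 1
A ∨ A = 5/7 ∨ 5/7 = 5/7
B → C = 1/7 → 1/7 = 1
(A ∨ A) ∨ (B → C) = 5/7 ∨ 1 = 1
¬A = ¬5/7 = 2/7
((A ∨ A) ∨ (B → C)) → ¬A = 1 → 2/7 = 2/7
B → A = 1/7 → 5/7 = 1
C ↔ A = 1/7 ↔ 5/7 = 3/7
(B → A) ∨ (C ↔ A) = 1 ∨ 3/7 = 1
¬((B → A) ∨ (C ↔ A)) = ¬1 = 0
(((A ∨ A) ∨ (B → C)) → ¬A) ∨ ¬((B → A) ∨ (C ↔ A)) = 2/7 ∨ 0 = 2/7
((B ∨ ((C ↔ B) ∨ B)) ↔ (¬(A → B) → ((C → A) ∨ A))) → ((((A ∨ A) ∨ (B → C)) → ¬A) ∨ ¬((B → A) ∨ (C ↔ A))) = 1 → 2/7 = 2/7
¬(((B ∨ ((C ↔ B) ∨ B)) ↔ (¬(A → B) → ((C → A) ∨ A))) → ((((A ∨ A) ∨ (B → C)) → ¬A) ∨ ¬((B → A) ∨ (C ↔ A)))) = ¬2/7 = 5/7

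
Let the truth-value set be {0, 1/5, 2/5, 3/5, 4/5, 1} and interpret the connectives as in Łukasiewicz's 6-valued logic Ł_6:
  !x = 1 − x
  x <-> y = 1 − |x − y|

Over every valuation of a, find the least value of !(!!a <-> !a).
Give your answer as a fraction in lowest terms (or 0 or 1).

Take a = 2/5:
!a = !2/5 = 3/5
!!a = !3/5 = 2/5
!a = !2/5 = 3/5
!!a <-> !a = 2/5 <-> 3/5 = 4/5
!(!!a <-> !a) = !4/5 = 1/5
No assignment yields a value below 1/5, so this is the minimum.

1/5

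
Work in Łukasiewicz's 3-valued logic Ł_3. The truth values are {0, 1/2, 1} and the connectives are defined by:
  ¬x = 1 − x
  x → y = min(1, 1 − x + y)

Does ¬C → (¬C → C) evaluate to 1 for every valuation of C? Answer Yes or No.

Counterexample: take C = 0.
¬C = ¬0 = 1
¬C = ¬0 = 1
¬C → C = 1 → 0 = 0
¬C → (¬C → C) = 1 → 0 = 0
This gives 0 ≠ 1.

No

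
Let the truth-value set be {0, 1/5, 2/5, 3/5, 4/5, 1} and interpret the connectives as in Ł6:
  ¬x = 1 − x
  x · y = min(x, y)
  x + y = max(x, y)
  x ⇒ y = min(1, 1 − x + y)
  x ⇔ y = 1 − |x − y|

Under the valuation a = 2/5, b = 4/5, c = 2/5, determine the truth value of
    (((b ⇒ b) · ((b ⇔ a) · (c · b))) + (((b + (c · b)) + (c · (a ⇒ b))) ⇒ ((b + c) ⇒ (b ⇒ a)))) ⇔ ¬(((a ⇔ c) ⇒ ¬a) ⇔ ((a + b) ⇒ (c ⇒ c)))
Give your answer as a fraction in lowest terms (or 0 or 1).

b ⇒ b = 4/5 ⇒ 4/5 = 1
b ⇔ a = 4/5 ⇔ 2/5 = 3/5
c · b = 2/5 · 4/5 = 2/5
(b ⇔ a) · (c · b) = 3/5 · 2/5 = 2/5
(b ⇒ b) · ((b ⇔ a) · (c · b)) = 1 · 2/5 = 2/5
c · b = 2/5 · 4/5 = 2/5
b + (c · b) = 4/5 + 2/5 = 4/5
a ⇒ b = 2/5 ⇒ 4/5 = 1
c · (a ⇒ b) = 2/5 · 1 = 2/5
(b + (c · b)) + (c · (a ⇒ b)) = 4/5 + 2/5 = 4/5
b + c = 4/5 + 2/5 = 4/5
b ⇒ a = 4/5 ⇒ 2/5 = 3/5
(b + c) ⇒ (b ⇒ a) = 4/5 ⇒ 3/5 = 4/5
((b + (c · b)) + (c · (a ⇒ b))) ⇒ ((b + c) ⇒ (b ⇒ a)) = 4/5 ⇒ 4/5 = 1
((b ⇒ b) · ((b ⇔ a) · (c · b))) + (((b + (c · b)) + (c · (a ⇒ b))) ⇒ ((b + c) ⇒ (b ⇒ a))) = 2/5 + 1 = 1
a ⇔ c = 2/5 ⇔ 2/5 = 1
¬a = ¬2/5 = 3/5
(a ⇔ c) ⇒ ¬a = 1 ⇒ 3/5 = 3/5
a + b = 2/5 + 4/5 = 4/5
c ⇒ c = 2/5 ⇒ 2/5 = 1
(a + b) ⇒ (c ⇒ c) = 4/5 ⇒ 1 = 1
((a ⇔ c) ⇒ ¬a) ⇔ ((a + b) ⇒ (c ⇒ c)) = 3/5 ⇔ 1 = 3/5
¬(((a ⇔ c) ⇒ ¬a) ⇔ ((a + b) ⇒ (c ⇒ c))) = ¬3/5 = 2/5
(((b ⇒ b) · ((b ⇔ a) · (c · b))) + (((b + (c · b)) + (c · (a ⇒ b))) ⇒ ((b + c) ⇒ (b ⇒ a)))) ⇔ ¬(((a ⇔ c) ⇒ ¬a) ⇔ ((a + b) ⇒ (c ⇒ c))) = 1 ⇔ 2/5 = 2/5

2/5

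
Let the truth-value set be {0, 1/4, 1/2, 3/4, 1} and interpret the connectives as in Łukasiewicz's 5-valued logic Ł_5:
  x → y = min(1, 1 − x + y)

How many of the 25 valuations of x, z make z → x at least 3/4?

value 1: 15 assignments (counts)
value 3/4: 4 assignments (counts)
value 1/2: 3 assignments
value 1/4: 2 assignments
value 0: 1 assignment
So 19 of the 25 assignments meet the threshold.

19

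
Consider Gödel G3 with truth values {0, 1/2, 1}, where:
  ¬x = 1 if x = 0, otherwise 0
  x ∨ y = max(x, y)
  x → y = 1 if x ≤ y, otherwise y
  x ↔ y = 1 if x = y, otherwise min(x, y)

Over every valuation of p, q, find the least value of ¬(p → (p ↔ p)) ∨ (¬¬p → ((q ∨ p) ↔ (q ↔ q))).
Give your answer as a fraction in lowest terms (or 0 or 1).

Take p = 1/2, q = 0:
p ↔ p = 1/2 ↔ 1/2 = 1
p → (p ↔ p) = 1/2 → 1 = 1
¬(p → (p ↔ p)) = ¬1 = 0
¬p = ¬1/2 = 0
¬¬p = ¬0 = 1
q ∨ p = 0 ∨ 1/2 = 1/2
q ↔ q = 0 ↔ 0 = 1
(q ∨ p) ↔ (q ↔ q) = 1/2 ↔ 1 = 1/2
¬¬p → ((q ∨ p) ↔ (q ↔ q)) = 1 → 1/2 = 1/2
¬(p → (p ↔ p)) ∨ (¬¬p → ((q ∨ p) ↔ (q ↔ q))) = 0 ∨ 1/2 = 1/2
No assignment yields a value below 1/2, so this is the minimum.

1/2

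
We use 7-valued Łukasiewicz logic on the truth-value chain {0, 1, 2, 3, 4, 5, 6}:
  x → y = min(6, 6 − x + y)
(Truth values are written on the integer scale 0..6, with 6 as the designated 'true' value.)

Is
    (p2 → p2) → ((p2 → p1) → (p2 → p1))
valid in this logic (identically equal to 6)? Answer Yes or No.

At p1 = 0, p2 = 4, for instance:
p2 → p2 = 4 → 4 = 6
p2 → p1 = 4 → 0 = 2
p2 → p1 = 4 → 0 = 2
(p2 → p1) → (p2 → p1) = 2 → 2 = 6
(p2 → p2) → ((p2 → p1) → (p2 → p1)) = 6 → 6 = 6
and checking the remaining 48 assignments likewise gives ≥ 6 in every case.

Yes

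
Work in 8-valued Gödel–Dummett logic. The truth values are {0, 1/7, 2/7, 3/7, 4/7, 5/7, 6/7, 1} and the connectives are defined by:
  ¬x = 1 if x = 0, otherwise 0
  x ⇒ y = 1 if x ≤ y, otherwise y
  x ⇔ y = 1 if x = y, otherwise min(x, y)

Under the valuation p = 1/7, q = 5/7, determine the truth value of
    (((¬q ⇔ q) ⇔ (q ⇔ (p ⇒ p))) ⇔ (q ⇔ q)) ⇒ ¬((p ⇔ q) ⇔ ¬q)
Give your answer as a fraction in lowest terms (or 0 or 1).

¬q = ¬5/7 = 0
¬q ⇔ q = 0 ⇔ 5/7 = 0
p ⇒ p = 1/7 ⇒ 1/7 = 1
q ⇔ (p ⇒ p) = 5/7 ⇔ 1 = 5/7
(¬q ⇔ q) ⇔ (q ⇔ (p ⇒ p)) = 0 ⇔ 5/7 = 0
q ⇔ q = 5/7 ⇔ 5/7 = 1
((¬q ⇔ q) ⇔ (q ⇔ (p ⇒ p))) ⇔ (q ⇔ q) = 0 ⇔ 1 = 0
p ⇔ q = 1/7 ⇔ 5/7 = 1/7
¬q = ¬5/7 = 0
(p ⇔ q) ⇔ ¬q = 1/7 ⇔ 0 = 0
¬((p ⇔ q) ⇔ ¬q) = ¬0 = 1
(((¬q ⇔ q) ⇔ (q ⇔ (p ⇒ p))) ⇔ (q ⇔ q)) ⇒ ¬((p ⇔ q) ⇔ ¬q) = 0 ⇒ 1 = 1

1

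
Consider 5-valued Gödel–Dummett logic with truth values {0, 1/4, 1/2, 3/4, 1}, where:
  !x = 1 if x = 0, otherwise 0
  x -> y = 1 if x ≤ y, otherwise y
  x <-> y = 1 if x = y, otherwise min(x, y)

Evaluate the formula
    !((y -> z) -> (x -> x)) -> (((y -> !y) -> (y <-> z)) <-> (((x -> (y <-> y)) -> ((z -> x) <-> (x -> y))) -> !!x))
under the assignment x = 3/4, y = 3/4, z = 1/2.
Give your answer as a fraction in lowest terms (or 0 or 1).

1

y -> z = 3/4 -> 1/2 = 1/2
x -> x = 3/4 -> 3/4 = 1
(y -> z) -> (x -> x) = 1/2 -> 1 = 1
!((y -> z) -> (x -> x)) = !1 = 0
!y = !3/4 = 0
y -> !y = 3/4 -> 0 = 0
y <-> z = 3/4 <-> 1/2 = 1/2
(y -> !y) -> (y <-> z) = 0 -> 1/2 = 1
y <-> y = 3/4 <-> 3/4 = 1
x -> (y <-> y) = 3/4 -> 1 = 1
z -> x = 1/2 -> 3/4 = 1
x -> y = 3/4 -> 3/4 = 1
(z -> x) <-> (x -> y) = 1 <-> 1 = 1
(x -> (y <-> y)) -> ((z -> x) <-> (x -> y)) = 1 -> 1 = 1
!x = !3/4 = 0
!!x = !0 = 1
((x -> (y <-> y)) -> ((z -> x) <-> (x -> y))) -> !!x = 1 -> 1 = 1
((y -> !y) -> (y <-> z)) <-> (((x -> (y <-> y)) -> ((z -> x) <-> (x -> y))) -> !!x) = 1 <-> 1 = 1
!((y -> z) -> (x -> x)) -> (((y -> !y) -> (y <-> z)) <-> (((x -> (y <-> y)) -> ((z -> x) <-> (x -> y))) -> !!x)) = 0 -> 1 = 1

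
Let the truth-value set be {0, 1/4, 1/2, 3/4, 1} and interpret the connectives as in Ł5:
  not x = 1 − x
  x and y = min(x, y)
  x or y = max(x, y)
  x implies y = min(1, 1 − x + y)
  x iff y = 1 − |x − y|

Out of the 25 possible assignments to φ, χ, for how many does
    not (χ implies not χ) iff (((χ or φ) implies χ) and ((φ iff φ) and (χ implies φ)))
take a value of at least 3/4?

value 1: 3 assignments (counts)
value 3/4: 6 assignments (counts)
value 1/2: 6 assignments
value 1/4: 6 assignments
value 0: 4 assignments
So 9 of the 25 assignments meet the threshold.

9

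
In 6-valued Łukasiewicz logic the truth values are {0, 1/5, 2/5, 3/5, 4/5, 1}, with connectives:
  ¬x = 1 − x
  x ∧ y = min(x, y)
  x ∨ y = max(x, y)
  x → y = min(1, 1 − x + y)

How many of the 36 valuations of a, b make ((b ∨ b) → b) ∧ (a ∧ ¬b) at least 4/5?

value 1: 1 assignment (counts)
value 4/5: 3 assignments (counts)
value 3/5: 5 assignments
value 2/5: 7 assignments
value 1/5: 9 assignments
value 0: 11 assignments
So 4 of the 36 assignments meet the threshold.

4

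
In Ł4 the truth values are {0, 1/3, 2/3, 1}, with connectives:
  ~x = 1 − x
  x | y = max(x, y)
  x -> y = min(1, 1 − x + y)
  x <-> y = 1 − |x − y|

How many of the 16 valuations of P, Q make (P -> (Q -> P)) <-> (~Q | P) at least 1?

P = 0, Q = 0 ↦ 1  ≥
P = 0, Q = 1/3 ↦ 2/3  <
P = 0, Q = 2/3 ↦ 1/3  <
P = 0, Q = 1 ↦ 0  <
P = 1/3, Q = 0 ↦ 1  ≥
P = 1/3, Q = 1/3 ↦ 2/3  <
P = 1/3, Q = 2/3 ↦ 1/3  <
P = 1/3, Q = 1 ↦ 1/3  <
P = 2/3, Q = 0 ↦ 1  ≥
P = 2/3, Q = 1/3 ↦ 2/3  <
P = 2/3, Q = 2/3 ↦ 2/3  <
P = 2/3, Q = 1 ↦ 2/3  <
P = 1, Q = 0 ↦ 1  ≥
P = 1, Q = 1/3 ↦ 1  ≥
P = 1, Q = 2/3 ↦ 1  ≥
P = 1, Q = 1 ↦ 1  ≥
So 7 of the 16 assignments meet the threshold.

7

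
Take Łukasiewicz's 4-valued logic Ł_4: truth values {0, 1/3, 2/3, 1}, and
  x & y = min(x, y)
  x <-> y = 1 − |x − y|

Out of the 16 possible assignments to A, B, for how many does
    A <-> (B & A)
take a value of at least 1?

10

A = 0, B = 0 ↦ 1  ≥
A = 0, B = 1/3 ↦ 1  ≥
A = 0, B = 2/3 ↦ 1  ≥
A = 0, B = 1 ↦ 1  ≥
A = 1/3, B = 0 ↦ 2/3  <
A = 1/3, B = 1/3 ↦ 1  ≥
A = 1/3, B = 2/3 ↦ 1  ≥
A = 1/3, B = 1 ↦ 1  ≥
A = 2/3, B = 0 ↦ 1/3  <
A = 2/3, B = 1/3 ↦ 2/3  <
A = 2/3, B = 2/3 ↦ 1  ≥
A = 2/3, B = 1 ↦ 1  ≥
A = 1, B = 0 ↦ 0  <
A = 1, B = 1/3 ↦ 1/3  <
A = 1, B = 2/3 ↦ 2/3  <
A = 1, B = 1 ↦ 1  ≥
So 10 of the 16 assignments meet the threshold.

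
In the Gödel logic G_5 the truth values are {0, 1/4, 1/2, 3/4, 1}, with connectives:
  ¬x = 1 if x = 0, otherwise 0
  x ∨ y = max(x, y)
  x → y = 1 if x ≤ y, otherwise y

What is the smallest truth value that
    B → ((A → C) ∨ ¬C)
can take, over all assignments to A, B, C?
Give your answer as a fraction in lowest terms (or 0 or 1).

1/4

Take A = 1/2, B = 1/2, C = 1/4:
A → C = 1/2 → 1/4 = 1/4
¬C = ¬1/4 = 0
(A → C) ∨ ¬C = 1/4 ∨ 0 = 1/4
B → ((A → C) ∨ ¬C) = 1/2 → 1/4 = 1/4
No assignment yields a value below 1/4, so this is the minimum.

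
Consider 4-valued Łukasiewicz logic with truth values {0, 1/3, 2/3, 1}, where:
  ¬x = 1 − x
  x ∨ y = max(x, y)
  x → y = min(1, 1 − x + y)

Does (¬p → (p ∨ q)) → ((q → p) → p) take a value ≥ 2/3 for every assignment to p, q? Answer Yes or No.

Yes

p = 0, q = 0 ↦ 1
p = 0, q = 1/3 ↦ 1
p = 0, q = 2/3 ↦ 1
p = 0, q = 1 ↦ 1
p = 1/3, q = 0 ↦ 2/3
p = 1/3, q = 1/3 ↦ 2/3
p = 1/3, q = 2/3 ↦ 2/3
p = 1/3, q = 1 ↦ 1
p = 2/3, q = 0 ↦ 2/3
p = 2/3, q = 1/3 ↦ 2/3
p = 2/3, q = 2/3 ↦ 2/3
p = 2/3, q = 1 ↦ 1
p = 1, q = 0 ↦ 1
p = 1, q = 1/3 ↦ 1
p = 1, q = 2/3 ↦ 1
p = 1, q = 1 ↦ 1
Every assignment gives a value ≥ 2/3.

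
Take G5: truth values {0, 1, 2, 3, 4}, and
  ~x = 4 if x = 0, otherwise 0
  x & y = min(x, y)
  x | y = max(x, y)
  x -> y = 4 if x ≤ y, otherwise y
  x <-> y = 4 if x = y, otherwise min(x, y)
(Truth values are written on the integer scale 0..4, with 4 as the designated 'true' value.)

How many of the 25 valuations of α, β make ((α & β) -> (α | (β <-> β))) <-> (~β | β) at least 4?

10

value 4: 10 assignments (counts)
value 3: 5 assignments
value 2: 5 assignments
value 1: 5 assignments
So 10 of the 25 assignments meet the threshold.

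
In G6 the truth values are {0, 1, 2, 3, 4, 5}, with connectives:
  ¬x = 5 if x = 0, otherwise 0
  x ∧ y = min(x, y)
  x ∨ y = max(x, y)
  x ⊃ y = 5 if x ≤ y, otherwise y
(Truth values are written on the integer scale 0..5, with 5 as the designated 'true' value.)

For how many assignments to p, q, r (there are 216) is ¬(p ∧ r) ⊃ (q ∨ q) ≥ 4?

172

value 5: 161 assignments (counts)
value 4: 11 assignments (counts)
value 3: 11 assignments
value 2: 11 assignments
value 1: 11 assignments
value 0: 11 assignments
So 172 of the 216 assignments meet the threshold.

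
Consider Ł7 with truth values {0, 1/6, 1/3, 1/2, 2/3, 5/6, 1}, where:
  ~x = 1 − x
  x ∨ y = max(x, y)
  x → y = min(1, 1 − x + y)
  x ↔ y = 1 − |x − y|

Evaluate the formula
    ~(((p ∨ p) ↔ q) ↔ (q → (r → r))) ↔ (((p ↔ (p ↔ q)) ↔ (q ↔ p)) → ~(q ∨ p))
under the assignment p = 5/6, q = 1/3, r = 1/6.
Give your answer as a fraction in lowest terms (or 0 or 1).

5/6

p ∨ p = 5/6 ∨ 5/6 = 5/6
(p ∨ p) ↔ q = 5/6 ↔ 1/3 = 1/2
r → r = 1/6 → 1/6 = 1
q → (r → r) = 1/3 → 1 = 1
((p ∨ p) ↔ q) ↔ (q → (r → r)) = 1/2 ↔ 1 = 1/2
~(((p ∨ p) ↔ q) ↔ (q → (r → r))) = ~1/2 = 1/2
p ↔ q = 5/6 ↔ 1/3 = 1/2
p ↔ (p ↔ q) = 5/6 ↔ 1/2 = 2/3
q ↔ p = 1/3 ↔ 5/6 = 1/2
(p ↔ (p ↔ q)) ↔ (q ↔ p) = 2/3 ↔ 1/2 = 5/6
q ∨ p = 1/3 ∨ 5/6 = 5/6
~(q ∨ p) = ~5/6 = 1/6
((p ↔ (p ↔ q)) ↔ (q ↔ p)) → ~(q ∨ p) = 5/6 → 1/6 = 1/3
~(((p ∨ p) ↔ q) ↔ (q → (r → r))) ↔ (((p ↔ (p ↔ q)) ↔ (q ↔ p)) → ~(q ∨ p)) = 1/2 ↔ 1/3 = 5/6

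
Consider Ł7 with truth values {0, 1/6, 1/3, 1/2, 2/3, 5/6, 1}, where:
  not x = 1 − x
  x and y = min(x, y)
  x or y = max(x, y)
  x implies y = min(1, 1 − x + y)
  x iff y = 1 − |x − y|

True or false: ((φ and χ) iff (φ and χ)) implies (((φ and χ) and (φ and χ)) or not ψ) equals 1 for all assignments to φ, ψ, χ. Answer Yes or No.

Counterexample: take φ = 0, ψ = 1/6, χ = 0.
φ and χ = 0 and 0 = 0
φ and χ = 0 and 0 = 0
(φ and χ) iff (φ and χ) = 0 iff 0 = 1
φ and χ = 0 and 0 = 0
φ and χ = 0 and 0 = 0
(φ and χ) and (φ and χ) = 0 and 0 = 0
not ψ = not 1/6 = 5/6
((φ and χ) and (φ and χ)) or not ψ = 0 or 5/6 = 5/6
((φ and χ) iff (φ and χ)) implies (((φ and χ) and (φ and χ)) or not ψ) = 1 implies 5/6 = 5/6
This gives 5/6 ≠ 1.

No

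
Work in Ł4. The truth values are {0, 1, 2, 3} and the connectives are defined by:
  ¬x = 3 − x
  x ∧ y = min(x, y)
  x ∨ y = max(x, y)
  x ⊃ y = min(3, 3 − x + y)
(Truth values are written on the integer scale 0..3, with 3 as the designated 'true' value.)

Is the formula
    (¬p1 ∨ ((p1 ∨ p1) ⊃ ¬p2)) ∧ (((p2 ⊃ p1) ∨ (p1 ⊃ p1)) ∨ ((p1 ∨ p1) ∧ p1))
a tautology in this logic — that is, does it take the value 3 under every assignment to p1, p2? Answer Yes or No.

No

Counterexample: take p1 = 1, p2 = 3.
¬p1 = ¬1 = 2
p1 ∨ p1 = 1 ∨ 1 = 1
¬p2 = ¬3 = 0
(p1 ∨ p1) ⊃ ¬p2 = 1 ⊃ 0 = 2
¬p1 ∨ ((p1 ∨ p1) ⊃ ¬p2) = 2 ∨ 2 = 2
p2 ⊃ p1 = 3 ⊃ 1 = 1
p1 ⊃ p1 = 1 ⊃ 1 = 3
(p2 ⊃ p1) ∨ (p1 ⊃ p1) = 1 ∨ 3 = 3
p1 ∨ p1 = 1 ∨ 1 = 1
(p1 ∨ p1) ∧ p1 = 1 ∧ 1 = 1
((p2 ⊃ p1) ∨ (p1 ⊃ p1)) ∨ ((p1 ∨ p1) ∧ p1) = 3 ∨ 1 = 3
(¬p1 ∨ ((p1 ∨ p1) ⊃ ¬p2)) ∧ (((p2 ⊃ p1) ∨ (p1 ⊃ p1)) ∨ ((p1 ∨ p1) ∧ p1)) = 2 ∧ 3 = 2
This gives 2 ≠ 3.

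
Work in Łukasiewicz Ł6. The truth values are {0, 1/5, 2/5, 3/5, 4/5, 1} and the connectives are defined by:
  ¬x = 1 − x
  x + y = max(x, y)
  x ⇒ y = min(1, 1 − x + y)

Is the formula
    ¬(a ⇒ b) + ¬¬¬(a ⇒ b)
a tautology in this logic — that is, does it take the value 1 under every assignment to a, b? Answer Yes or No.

Counterexample: take a = 0, b = 0.
a ⇒ b = 0 ⇒ 0 = 1
¬(a ⇒ b) = ¬1 = 0
¬¬(a ⇒ b) = ¬0 = 1
¬¬¬(a ⇒ b) = ¬1 = 0
¬(a ⇒ b) + ¬¬¬(a ⇒ b) = 0 + 0 = 0
This gives 0 ≠ 1.

No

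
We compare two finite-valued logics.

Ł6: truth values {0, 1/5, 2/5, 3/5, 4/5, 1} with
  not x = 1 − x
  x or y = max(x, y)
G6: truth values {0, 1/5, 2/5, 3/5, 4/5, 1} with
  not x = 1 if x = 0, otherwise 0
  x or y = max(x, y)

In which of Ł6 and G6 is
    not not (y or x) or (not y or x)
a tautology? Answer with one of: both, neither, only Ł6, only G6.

In Ł6: at x = 0, y = 1/5 the value is 4/5 — not a tautology.
In G6: every assignment gives 1 — tautology.

only G6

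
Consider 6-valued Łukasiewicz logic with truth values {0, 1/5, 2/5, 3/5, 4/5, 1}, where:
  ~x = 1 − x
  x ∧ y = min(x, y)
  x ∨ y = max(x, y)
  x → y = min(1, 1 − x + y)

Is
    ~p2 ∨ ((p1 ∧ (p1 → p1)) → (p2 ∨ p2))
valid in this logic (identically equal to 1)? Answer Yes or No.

No

Counterexample: take p1 = 2/5, p2 = 1/5.
~p2 = ~1/5 = 4/5
p1 → p1 = 2/5 → 2/5 = 1
p1 ∧ (p1 → p1) = 2/5 ∧ 1 = 2/5
p2 ∨ p2 = 1/5 ∨ 1/5 = 1/5
(p1 ∧ (p1 → p1)) → (p2 ∨ p2) = 2/5 → 1/5 = 4/5
~p2 ∨ ((p1 ∧ (p1 → p1)) → (p2 ∨ p2)) = 4/5 ∨ 4/5 = 4/5
This gives 4/5 ≠ 1.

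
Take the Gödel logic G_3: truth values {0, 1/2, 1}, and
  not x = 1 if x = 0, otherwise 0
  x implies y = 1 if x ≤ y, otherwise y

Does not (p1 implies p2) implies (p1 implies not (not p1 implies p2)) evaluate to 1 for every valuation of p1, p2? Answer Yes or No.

No

Counterexample: take p1 = 1/2, p2 = 0.
p1 implies p2 = 1/2 implies 0 = 0
not (p1 implies p2) = not 0 = 1
not p1 = not 1/2 = 0
not p1 implies p2 = 0 implies 0 = 1
not (not p1 implies p2) = not 1 = 0
p1 implies not (not p1 implies p2) = 1/2 implies 0 = 0
not (p1 implies p2) implies (p1 implies not (not p1 implies p2)) = 1 implies 0 = 0
This gives 0 ≠ 1.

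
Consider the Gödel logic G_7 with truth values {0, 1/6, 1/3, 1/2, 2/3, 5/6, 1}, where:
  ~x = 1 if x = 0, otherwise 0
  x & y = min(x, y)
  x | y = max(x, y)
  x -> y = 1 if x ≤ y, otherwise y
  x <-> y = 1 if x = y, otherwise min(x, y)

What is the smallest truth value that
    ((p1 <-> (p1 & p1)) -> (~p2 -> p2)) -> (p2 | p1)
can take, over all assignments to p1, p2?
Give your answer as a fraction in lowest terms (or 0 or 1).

1/6

Take p1 = 0, p2 = 1/6:
p1 & p1 = 0 & 0 = 0
p1 <-> (p1 & p1) = 0 <-> 0 = 1
~p2 = ~1/6 = 0
~p2 -> p2 = 0 -> 1/6 = 1
(p1 <-> (p1 & p1)) -> (~p2 -> p2) = 1 -> 1 = 1
p2 | p1 = 1/6 | 0 = 1/6
((p1 <-> (p1 & p1)) -> (~p2 -> p2)) -> (p2 | p1) = 1 -> 1/6 = 1/6
No assignment yields a value below 1/6, so this is the minimum.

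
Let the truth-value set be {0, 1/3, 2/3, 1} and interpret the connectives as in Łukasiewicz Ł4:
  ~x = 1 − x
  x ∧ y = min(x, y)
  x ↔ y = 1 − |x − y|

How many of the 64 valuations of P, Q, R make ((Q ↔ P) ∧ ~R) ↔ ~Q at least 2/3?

43

value 1: 19 assignments (counts)
value 2/3: 24 assignments (counts)
value 1/3: 13 assignments
value 0: 8 assignments
So 43 of the 64 assignments meet the threshold.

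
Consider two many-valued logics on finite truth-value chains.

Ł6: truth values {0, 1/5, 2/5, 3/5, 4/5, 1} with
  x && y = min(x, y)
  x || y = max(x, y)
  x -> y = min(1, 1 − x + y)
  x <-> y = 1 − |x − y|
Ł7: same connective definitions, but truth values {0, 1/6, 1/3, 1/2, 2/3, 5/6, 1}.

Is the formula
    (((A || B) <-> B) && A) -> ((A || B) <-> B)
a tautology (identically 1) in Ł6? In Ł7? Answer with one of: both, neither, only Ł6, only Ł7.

both

In Ł6: every assignment gives 1 — tautology.
In Ł7: every assignment gives 1 — tautology.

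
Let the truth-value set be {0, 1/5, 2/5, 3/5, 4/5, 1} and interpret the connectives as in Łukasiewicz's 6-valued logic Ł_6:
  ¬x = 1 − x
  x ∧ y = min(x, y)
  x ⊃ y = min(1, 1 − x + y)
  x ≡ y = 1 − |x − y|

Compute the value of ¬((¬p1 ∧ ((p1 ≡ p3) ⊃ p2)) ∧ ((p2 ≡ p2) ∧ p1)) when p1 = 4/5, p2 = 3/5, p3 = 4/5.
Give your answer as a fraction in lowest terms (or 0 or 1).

4/5

¬p1 = ¬4/5 = 1/5
p1 ≡ p3 = 4/5 ≡ 4/5 = 1
(p1 ≡ p3) ⊃ p2 = 1 ⊃ 3/5 = 3/5
¬p1 ∧ ((p1 ≡ p3) ⊃ p2) = 1/5 ∧ 3/5 = 1/5
p2 ≡ p2 = 3/5 ≡ 3/5 = 1
(p2 ≡ p2) ∧ p1 = 1 ∧ 4/5 = 4/5
(¬p1 ∧ ((p1 ≡ p3) ⊃ p2)) ∧ ((p2 ≡ p2) ∧ p1) = 1/5 ∧ 4/5 = 1/5
¬((¬p1 ∧ ((p1 ≡ p3) ⊃ p2)) ∧ ((p2 ≡ p2) ∧ p1)) = ¬1/5 = 4/5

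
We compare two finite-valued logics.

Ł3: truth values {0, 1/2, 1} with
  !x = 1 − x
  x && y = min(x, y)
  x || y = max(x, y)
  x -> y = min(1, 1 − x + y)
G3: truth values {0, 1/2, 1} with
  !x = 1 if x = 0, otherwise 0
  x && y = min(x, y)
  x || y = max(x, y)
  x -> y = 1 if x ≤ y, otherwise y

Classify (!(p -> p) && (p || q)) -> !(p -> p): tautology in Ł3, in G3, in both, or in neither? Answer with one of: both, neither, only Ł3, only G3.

both

In Ł3: every assignment gives 1 — tautology.
In G3: every assignment gives 1 — tautology.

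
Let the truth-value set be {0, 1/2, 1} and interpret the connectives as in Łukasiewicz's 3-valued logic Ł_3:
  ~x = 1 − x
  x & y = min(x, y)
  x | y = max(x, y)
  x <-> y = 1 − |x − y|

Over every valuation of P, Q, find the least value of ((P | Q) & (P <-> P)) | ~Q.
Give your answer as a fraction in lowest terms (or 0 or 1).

Take P = 0, Q = 1/2:
P | Q = 0 | 1/2 = 1/2
P <-> P = 0 <-> 0 = 1
(P | Q) & (P <-> P) = 1/2 & 1 = 1/2
~Q = ~1/2 = 1/2
((P | Q) & (P <-> P)) | ~Q = 1/2 | 1/2 = 1/2
No assignment yields a value below 1/2, so this is the minimum.

1/2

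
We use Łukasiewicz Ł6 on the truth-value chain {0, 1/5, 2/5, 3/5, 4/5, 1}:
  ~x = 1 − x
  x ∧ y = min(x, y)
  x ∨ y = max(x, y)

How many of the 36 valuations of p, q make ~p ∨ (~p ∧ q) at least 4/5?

value 1: 6 assignments (counts)
value 4/5: 6 assignments (counts)
value 3/5: 6 assignments
value 2/5: 6 assignments
value 1/5: 6 assignments
value 0: 6 assignments
So 12 of the 36 assignments meet the threshold.

12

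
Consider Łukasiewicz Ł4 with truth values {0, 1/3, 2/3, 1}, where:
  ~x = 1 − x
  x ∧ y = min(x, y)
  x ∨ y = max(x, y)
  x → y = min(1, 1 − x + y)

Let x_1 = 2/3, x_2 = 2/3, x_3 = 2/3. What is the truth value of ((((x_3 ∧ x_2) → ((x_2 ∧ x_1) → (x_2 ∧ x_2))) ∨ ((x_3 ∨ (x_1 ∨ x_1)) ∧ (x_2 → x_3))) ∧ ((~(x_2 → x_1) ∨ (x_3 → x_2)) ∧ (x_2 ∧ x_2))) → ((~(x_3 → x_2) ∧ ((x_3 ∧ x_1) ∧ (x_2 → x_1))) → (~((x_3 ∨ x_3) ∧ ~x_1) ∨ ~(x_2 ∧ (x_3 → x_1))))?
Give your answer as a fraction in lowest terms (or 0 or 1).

x_3 ∧ x_2 = 2/3 ∧ 2/3 = 2/3
x_2 ∧ x_1 = 2/3 ∧ 2/3 = 2/3
x_2 ∧ x_2 = 2/3 ∧ 2/3 = 2/3
(x_2 ∧ x_1) → (x_2 ∧ x_2) = 2/3 → 2/3 = 1
(x_3 ∧ x_2) → ((x_2 ∧ x_1) → (x_2 ∧ x_2)) = 2/3 → 1 = 1
x_1 ∨ x_1 = 2/3 ∨ 2/3 = 2/3
x_3 ∨ (x_1 ∨ x_1) = 2/3 ∨ 2/3 = 2/3
x_2 → x_3 = 2/3 → 2/3 = 1
(x_3 ∨ (x_1 ∨ x_1)) ∧ (x_2 → x_3) = 2/3 ∧ 1 = 2/3
((x_3 ∧ x_2) → ((x_2 ∧ x_1) → (x_2 ∧ x_2))) ∨ ((x_3 ∨ (x_1 ∨ x_1)) ∧ (x_2 → x_3)) = 1 ∨ 2/3 = 1
x_2 → x_1 = 2/3 → 2/3 = 1
~(x_2 → x_1) = ~1 = 0
x_3 → x_2 = 2/3 → 2/3 = 1
~(x_2 → x_1) ∨ (x_3 → x_2) = 0 ∨ 1 = 1
x_2 ∧ x_2 = 2/3 ∧ 2/3 = 2/3
(~(x_2 → x_1) ∨ (x_3 → x_2)) ∧ (x_2 ∧ x_2) = 1 ∧ 2/3 = 2/3
(((x_3 ∧ x_2) → ((x_2 ∧ x_1) → (x_2 ∧ x_2))) ∨ ((x_3 ∨ (x_1 ∨ x_1)) ∧ (x_2 → x_3))) ∧ ((~(x_2 → x_1) ∨ (x_3 → x_2)) ∧ (x_2 ∧ x_2)) = 1 ∧ 2/3 = 2/3
x_3 → x_2 = 2/3 → 2/3 = 1
~(x_3 → x_2) = ~1 = 0
x_3 ∧ x_1 = 2/3 ∧ 2/3 = 2/3
x_2 → x_1 = 2/3 → 2/3 = 1
(x_3 ∧ x_1) ∧ (x_2 → x_1) = 2/3 ∧ 1 = 2/3
~(x_3 → x_2) ∧ ((x_3 ∧ x_1) ∧ (x_2 → x_1)) = 0 ∧ 2/3 = 0
x_3 ∨ x_3 = 2/3 ∨ 2/3 = 2/3
~x_1 = ~2/3 = 1/3
(x_3 ∨ x_3) ∧ ~x_1 = 2/3 ∧ 1/3 = 1/3
~((x_3 ∨ x_3) ∧ ~x_1) = ~1/3 = 2/3
x_3 → x_1 = 2/3 → 2/3 = 1
x_2 ∧ (x_3 → x_1) = 2/3 ∧ 1 = 2/3
~(x_2 ∧ (x_3 → x_1)) = ~2/3 = 1/3
~((x_3 ∨ x_3) ∧ ~x_1) ∨ ~(x_2 ∧ (x_3 → x_1)) = 2/3 ∨ 1/3 = 2/3
(~(x_3 → x_2) ∧ ((x_3 ∧ x_1) ∧ (x_2 → x_1))) → (~((x_3 ∨ x_3) ∧ ~x_1) ∨ ~(x_2 ∧ (x_3 → x_1))) = 0 → 2/3 = 1
((((x_3 ∧ x_2) → ((x_2 ∧ x_1) → (x_2 ∧ x_2))) ∨ ((x_3 ∨ (x_1 ∨ x_1)) ∧ (x_2 → x_3))) ∧ ((~(x_2 → x_1) ∨ (x_3 → x_2)) ∧ (x_2 ∧ x_2))) → ((~(x_3 → x_2) ∧ ((x_3 ∧ x_1) ∧ (x_2 → x_1))) → (~((x_3 ∨ x_3) ∧ ~x_1) ∨ ~(x_2 ∧ (x_3 → x_1)))) = 2/3 → 1 = 1

1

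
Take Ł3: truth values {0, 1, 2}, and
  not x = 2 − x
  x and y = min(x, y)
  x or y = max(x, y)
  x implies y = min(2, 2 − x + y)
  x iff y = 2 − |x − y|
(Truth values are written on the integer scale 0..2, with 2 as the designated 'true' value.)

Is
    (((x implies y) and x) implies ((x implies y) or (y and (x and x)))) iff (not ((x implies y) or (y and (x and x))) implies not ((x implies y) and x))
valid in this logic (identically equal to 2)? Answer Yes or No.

Yes

x = 0, y = 0 ↦ 2
x = 0, y = 1 ↦ 2
x = 0, y = 2 ↦ 2
x = 1, y = 0 ↦ 2
x = 1, y = 1 ↦ 2
x = 1, y = 2 ↦ 2
x = 2, y = 0 ↦ 2
x = 2, y = 1 ↦ 2
x = 2, y = 2 ↦ 2
Every assignment gives a value ≥ 2.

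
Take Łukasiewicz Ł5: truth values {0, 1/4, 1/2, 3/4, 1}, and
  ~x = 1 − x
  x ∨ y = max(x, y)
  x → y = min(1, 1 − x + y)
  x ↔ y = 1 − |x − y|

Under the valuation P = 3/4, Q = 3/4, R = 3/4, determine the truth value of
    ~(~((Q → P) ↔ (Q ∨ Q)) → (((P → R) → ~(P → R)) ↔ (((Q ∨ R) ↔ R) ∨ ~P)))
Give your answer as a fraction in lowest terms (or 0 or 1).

1/4

Q → P = 3/4 → 3/4 = 1
Q ∨ Q = 3/4 ∨ 3/4 = 3/4
(Q → P) ↔ (Q ∨ Q) = 1 ↔ 3/4 = 3/4
~((Q → P) ↔ (Q ∨ Q)) = ~3/4 = 1/4
P → R = 3/4 → 3/4 = 1
P → R = 3/4 → 3/4 = 1
~(P → R) = ~1 = 0
(P → R) → ~(P → R) = 1 → 0 = 0
Q ∨ R = 3/4 ∨ 3/4 = 3/4
(Q ∨ R) ↔ R = 3/4 ↔ 3/4 = 1
~P = ~3/4 = 1/4
((Q ∨ R) ↔ R) ∨ ~P = 1 ∨ 1/4 = 1
((P → R) → ~(P → R)) ↔ (((Q ∨ R) ↔ R) ∨ ~P) = 0 ↔ 1 = 0
~((Q → P) ↔ (Q ∨ Q)) → (((P → R) → ~(P → R)) ↔ (((Q ∨ R) ↔ R) ∨ ~P)) = 1/4 → 0 = 3/4
~(~((Q → P) ↔ (Q ∨ Q)) → (((P → R) → ~(P → R)) ↔ (((Q ∨ R) ↔ R) ∨ ~P))) = ~3/4 = 1/4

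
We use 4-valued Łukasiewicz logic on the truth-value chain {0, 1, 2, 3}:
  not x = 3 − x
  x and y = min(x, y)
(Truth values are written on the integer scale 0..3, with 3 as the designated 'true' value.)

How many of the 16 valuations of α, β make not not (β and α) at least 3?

1

α = 0, β = 0 ↦ 0  <
α = 0, β = 1 ↦ 0  <
α = 0, β = 2 ↦ 0  <
α = 0, β = 3 ↦ 0  <
α = 1, β = 0 ↦ 0  <
α = 1, β = 1 ↦ 1  <
α = 1, β = 2 ↦ 1  <
α = 1, β = 3 ↦ 1  <
α = 2, β = 0 ↦ 0  <
α = 2, β = 1 ↦ 1  <
α = 2, β = 2 ↦ 2  <
α = 2, β = 3 ↦ 2  <
α = 3, β = 0 ↦ 0  <
α = 3, β = 1 ↦ 1  <
α = 3, β = 2 ↦ 2  <
α = 3, β = 3 ↦ 3  ≥
So 1 of the 16 assignments meets the threshold.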